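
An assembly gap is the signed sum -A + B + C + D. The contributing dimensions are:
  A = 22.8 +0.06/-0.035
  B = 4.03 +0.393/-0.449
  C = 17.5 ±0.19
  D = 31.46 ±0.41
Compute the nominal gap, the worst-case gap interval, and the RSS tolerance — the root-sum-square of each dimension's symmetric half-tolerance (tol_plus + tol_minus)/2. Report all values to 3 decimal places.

Stack each dimension's contribution:
  -A: nom -22.800 → Σnom=-22.800; wc +0.035/-0.060 → slack +0.035/-0.060; half-tol=0.048, Σhalf²=0.002256
  +B: nom +4.030 → Σnom=-18.770; wc +0.393/-0.449 → slack +0.428/-0.509; half-tol=0.421, Σhalf²=0.179497
  +C: nom +17.500 → Σnom=-1.270; wc +0.190/-0.190 → slack +0.618/-0.699; half-tol=0.190, Σhalf²=0.215597
  +D: nom +31.460 → Σnom=30.190; wc +0.410/-0.410 → slack +1.028/-1.109; half-tol=0.410, Σhalf²=0.383697
Nominal = 30.190. Worst-case = [30.190 - 1.109, 30.190 + 1.028] = [29.081, 31.218]. RSS = √0.383697 = 0.619.

nominal=30.190 wc=[29.081,31.218] rss=0.619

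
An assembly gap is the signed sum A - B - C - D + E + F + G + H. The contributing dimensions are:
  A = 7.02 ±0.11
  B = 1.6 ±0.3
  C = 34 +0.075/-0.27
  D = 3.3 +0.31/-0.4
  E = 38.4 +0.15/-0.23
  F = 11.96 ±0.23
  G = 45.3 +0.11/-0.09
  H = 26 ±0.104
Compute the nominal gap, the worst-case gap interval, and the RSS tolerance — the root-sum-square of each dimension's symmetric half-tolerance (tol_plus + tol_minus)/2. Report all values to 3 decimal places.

nominal=89.780 wc=[88.331,91.454] rss=0.606

Stack each dimension's contribution:
  +A: nom +7.020 → Σnom=7.020; wc +0.110/-0.110 → slack +0.110/-0.110; half-tol=0.110, Σhalf²=0.012100
  -B: nom -1.600 → Σnom=5.420; wc +0.300/-0.300 → slack +0.410/-0.410; half-tol=0.300, Σhalf²=0.102100
  -C: nom -34.000 → Σnom=-28.580; wc +0.270/-0.075 → slack +0.680/-0.485; half-tol=0.173, Σhalf²=0.131856
  -D: nom -3.300 → Σnom=-31.880; wc +0.400/-0.310 → slack +1.080/-0.795; half-tol=0.355, Σhalf²=0.257881
  +E: nom +38.400 → Σnom=6.520; wc +0.150/-0.230 → slack +1.230/-1.025; half-tol=0.190, Σhalf²=0.293981
  +F: nom +11.960 → Σnom=18.480; wc +0.230/-0.230 → slack +1.460/-1.255; half-tol=0.230, Σhalf²=0.346881
  +G: nom +45.300 → Σnom=63.780; wc +0.110/-0.090 → slack +1.570/-1.345; half-tol=0.100, Σhalf²=0.356881
  +H: nom +26.000 → Σnom=89.780; wc +0.104/-0.104 → slack +1.674/-1.449; half-tol=0.104, Σhalf²=0.367697
Nominal = 89.780. Worst-case = [89.780 - 1.449, 89.780 + 1.674] = [88.331, 91.454]. RSS = √0.367697 = 0.606.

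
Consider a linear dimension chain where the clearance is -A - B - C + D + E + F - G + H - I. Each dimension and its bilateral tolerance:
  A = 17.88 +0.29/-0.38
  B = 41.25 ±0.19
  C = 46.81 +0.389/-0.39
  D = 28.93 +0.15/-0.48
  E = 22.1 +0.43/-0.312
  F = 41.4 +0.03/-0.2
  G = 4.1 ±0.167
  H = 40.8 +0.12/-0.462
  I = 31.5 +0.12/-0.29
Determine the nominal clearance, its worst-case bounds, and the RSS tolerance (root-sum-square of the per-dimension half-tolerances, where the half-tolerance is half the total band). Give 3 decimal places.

nominal=-8.310 wc=[-10.920,-6.163] rss=0.839

Stack each dimension's contribution:
  -A: nom -17.880 → Σnom=-17.880; wc +0.380/-0.290 → slack +0.380/-0.290; half-tol=0.335, Σhalf²=0.112225
  -B: nom -41.250 → Σnom=-59.130; wc +0.190/-0.190 → slack +0.570/-0.480; half-tol=0.190, Σhalf²=0.148325
  -C: nom -46.810 → Σnom=-105.940; wc +0.390/-0.389 → slack +0.960/-0.869; half-tol=0.390, Σhalf²=0.300035
  +D: nom +28.930 → Σnom=-77.010; wc +0.150/-0.480 → slack +1.110/-1.349; half-tol=0.315, Σhalf²=0.399260
  +E: nom +22.100 → Σnom=-54.910; wc +0.430/-0.312 → slack +1.540/-1.661; half-tol=0.371, Σhalf²=0.536901
  +F: nom +41.400 → Σnom=-13.510; wc +0.030/-0.200 → slack +1.570/-1.861; half-tol=0.115, Σhalf²=0.550126
  -G: nom -4.100 → Σnom=-17.610; wc +0.167/-0.167 → slack +1.737/-2.028; half-tol=0.167, Σhalf²=0.578015
  +H: nom +40.800 → Σnom=23.190; wc +0.120/-0.462 → slack +1.857/-2.490; half-tol=0.291, Σhalf²=0.662696
  -I: nom -31.500 → Σnom=-8.310; wc +0.290/-0.120 → slack +2.147/-2.610; half-tol=0.205, Σhalf²=0.704721
Nominal = -8.310. Worst-case = [-8.310 - 2.610, -8.310 + 2.147] = [-10.920, -6.163]. RSS = √0.704721 = 0.839.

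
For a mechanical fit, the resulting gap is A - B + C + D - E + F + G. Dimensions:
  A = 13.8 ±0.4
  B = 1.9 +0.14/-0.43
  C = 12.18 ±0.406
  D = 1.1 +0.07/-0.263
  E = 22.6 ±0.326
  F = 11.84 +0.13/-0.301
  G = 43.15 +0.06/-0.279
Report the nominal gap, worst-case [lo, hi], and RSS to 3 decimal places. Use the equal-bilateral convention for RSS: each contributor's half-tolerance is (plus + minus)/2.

nominal=57.570 wc=[55.455,59.392] rss=0.784

Stack each dimension's contribution:
  +A: nom +13.800 → Σnom=13.800; wc +0.400/-0.400 → slack +0.400/-0.400; half-tol=0.400, Σhalf²=0.160000
  -B: nom -1.900 → Σnom=11.900; wc +0.430/-0.140 → slack +0.830/-0.540; half-tol=0.285, Σhalf²=0.241225
  +C: nom +12.180 → Σnom=24.080; wc +0.406/-0.406 → slack +1.236/-0.946; half-tol=0.406, Σhalf²=0.406061
  +D: nom +1.100 → Σnom=25.180; wc +0.070/-0.263 → slack +1.306/-1.209; half-tol=0.167, Σhalf²=0.433783
  -E: nom -22.600 → Σnom=2.580; wc +0.326/-0.326 → slack +1.632/-1.535; half-tol=0.326, Σhalf²=0.540059
  +F: nom +11.840 → Σnom=14.420; wc +0.130/-0.301 → slack +1.762/-1.836; half-tol=0.215, Σhalf²=0.586500
  +G: nom +43.150 → Σnom=57.570; wc +0.060/-0.279 → slack +1.822/-2.115; half-tol=0.170, Σhalf²=0.615230
Nominal = 57.570. Worst-case = [57.570 - 2.115, 57.570 + 1.822] = [55.455, 59.392]. RSS = √0.615230 = 0.784.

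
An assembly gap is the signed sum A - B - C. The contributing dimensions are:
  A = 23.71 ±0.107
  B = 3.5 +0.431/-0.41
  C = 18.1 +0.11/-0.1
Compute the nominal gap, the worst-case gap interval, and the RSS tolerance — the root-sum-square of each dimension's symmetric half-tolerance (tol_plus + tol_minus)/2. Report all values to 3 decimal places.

nominal=2.110 wc=[1.462,2.727] rss=0.446

Stack each dimension's contribution:
  +A: nom +23.710 → Σnom=23.710; wc +0.107/-0.107 → slack +0.107/-0.107; half-tol=0.107, Σhalf²=0.011449
  -B: nom -3.500 → Σnom=20.210; wc +0.410/-0.431 → slack +0.517/-0.538; half-tol=0.420, Σhalf²=0.188269
  -C: nom -18.100 → Σnom=2.110; wc +0.100/-0.110 → slack +0.617/-0.648; half-tol=0.105, Σhalf²=0.199294
Nominal = 2.110. Worst-case = [2.110 - 0.648, 2.110 + 0.617] = [1.462, 2.727]. RSS = √0.199294 = 0.446.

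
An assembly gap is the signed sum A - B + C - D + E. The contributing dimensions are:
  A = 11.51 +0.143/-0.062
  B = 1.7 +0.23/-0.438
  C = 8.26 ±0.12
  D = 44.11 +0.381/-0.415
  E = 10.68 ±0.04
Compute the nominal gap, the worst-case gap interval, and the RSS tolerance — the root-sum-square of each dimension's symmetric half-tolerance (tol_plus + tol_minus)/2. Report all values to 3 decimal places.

nominal=-15.360 wc=[-16.193,-14.204] rss=0.544

Stack each dimension's contribution:
  +A: nom +11.510 → Σnom=11.510; wc +0.143/-0.062 → slack +0.143/-0.062; half-tol=0.102, Σhalf²=0.010506
  -B: nom -1.700 → Σnom=9.810; wc +0.438/-0.230 → slack +0.581/-0.292; half-tol=0.334, Σhalf²=0.122062
  +C: nom +8.260 → Σnom=18.070; wc +0.120/-0.120 → slack +0.701/-0.412; half-tol=0.120, Σhalf²=0.136462
  -D: nom -44.110 → Σnom=-26.040; wc +0.415/-0.381 → slack +1.116/-0.793; half-tol=0.398, Σhalf²=0.294866
  +E: nom +10.680 → Σnom=-15.360; wc +0.040/-0.040 → slack +1.156/-0.833; half-tol=0.040, Σhalf²=0.296466
Nominal = -15.360. Worst-case = [-15.360 - 0.833, -15.360 + 1.156] = [-16.193, -14.204]. RSS = √0.296466 = 0.544.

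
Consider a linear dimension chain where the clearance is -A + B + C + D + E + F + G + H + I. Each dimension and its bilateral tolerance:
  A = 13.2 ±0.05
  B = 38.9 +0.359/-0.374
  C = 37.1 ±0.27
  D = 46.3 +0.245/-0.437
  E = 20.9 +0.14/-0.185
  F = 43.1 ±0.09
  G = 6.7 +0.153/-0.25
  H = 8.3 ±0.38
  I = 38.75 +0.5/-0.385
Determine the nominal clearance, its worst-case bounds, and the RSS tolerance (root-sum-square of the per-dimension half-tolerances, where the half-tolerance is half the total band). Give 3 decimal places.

nominal=226.850 wc=[224.429,229.037] rss=0.861

Stack each dimension's contribution:
  -A: nom -13.200 → Σnom=-13.200; wc +0.050/-0.050 → slack +0.050/-0.050; half-tol=0.050, Σhalf²=0.002500
  +B: nom +38.900 → Σnom=25.700; wc +0.359/-0.374 → slack +0.409/-0.424; half-tol=0.366, Σhalf²=0.136822
  +C: nom +37.100 → Σnom=62.800; wc +0.270/-0.270 → slack +0.679/-0.694; half-tol=0.270, Σhalf²=0.209722
  +D: nom +46.300 → Σnom=109.100; wc +0.245/-0.437 → slack +0.924/-1.131; half-tol=0.341, Σhalf²=0.326003
  +E: nom +20.900 → Σnom=130.000; wc +0.140/-0.185 → slack +1.064/-1.316; half-tol=0.163, Σhalf²=0.352409
  +F: nom +43.100 → Σnom=173.100; wc +0.090/-0.090 → slack +1.154/-1.406; half-tol=0.090, Σhalf²=0.360509
  +G: nom +6.700 → Σnom=179.800; wc +0.153/-0.250 → slack +1.307/-1.656; half-tol=0.202, Σhalf²=0.401112
  +H: nom +8.300 → Σnom=188.100; wc +0.380/-0.380 → slack +1.687/-2.036; half-tol=0.380, Σhalf²=0.545512
  +I: nom +38.750 → Σnom=226.850; wc +0.500/-0.385 → slack +2.187/-2.421; half-tol=0.443, Σhalf²=0.741318
Nominal = 226.850. Worst-case = [226.850 - 2.421, 226.850 + 2.187] = [224.429, 229.037]. RSS = √0.741318 = 0.861.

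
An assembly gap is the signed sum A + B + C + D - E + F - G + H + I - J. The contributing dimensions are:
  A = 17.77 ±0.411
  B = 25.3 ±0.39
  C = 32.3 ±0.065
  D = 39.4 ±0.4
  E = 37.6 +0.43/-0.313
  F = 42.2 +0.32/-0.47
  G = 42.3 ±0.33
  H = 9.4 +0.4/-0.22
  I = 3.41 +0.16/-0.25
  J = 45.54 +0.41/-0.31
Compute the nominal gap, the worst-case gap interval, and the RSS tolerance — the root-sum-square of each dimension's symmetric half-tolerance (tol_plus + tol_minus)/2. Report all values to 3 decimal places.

Stack each dimension's contribution:
  +A: nom +17.770 → Σnom=17.770; wc +0.411/-0.411 → slack +0.411/-0.411; half-tol=0.411, Σhalf²=0.168921
  +B: nom +25.300 → Σnom=43.070; wc +0.390/-0.390 → slack +0.801/-0.801; half-tol=0.390, Σhalf²=0.321021
  +C: nom +32.300 → Σnom=75.370; wc +0.065/-0.065 → slack +0.866/-0.866; half-tol=0.065, Σhalf²=0.325246
  +D: nom +39.400 → Σnom=114.770; wc +0.400/-0.400 → slack +1.266/-1.266; half-tol=0.400, Σhalf²=0.485246
  -E: nom -37.600 → Σnom=77.170; wc +0.313/-0.430 → slack +1.579/-1.696; half-tol=0.371, Σhalf²=0.623258
  +F: nom +42.200 → Σnom=119.370; wc +0.320/-0.470 → slack +1.899/-2.166; half-tol=0.395, Σhalf²=0.779283
  -G: nom -42.300 → Σnom=77.070; wc +0.330/-0.330 → slack +2.229/-2.496; half-tol=0.330, Σhalf²=0.888183
  +H: nom +9.400 → Σnom=86.470; wc +0.400/-0.220 → slack +2.629/-2.716; half-tol=0.310, Σhalf²=0.984283
  +I: nom +3.410 → Σnom=89.880; wc +0.160/-0.250 → slack +2.789/-2.966; half-tol=0.205, Σhalf²=1.026308
  -J: nom -45.540 → Σnom=44.340; wc +0.310/-0.410 → slack +3.099/-3.376; half-tol=0.360, Σhalf²=1.155908
Nominal = 44.340. Worst-case = [44.340 - 3.376, 44.340 + 3.099] = [40.964, 47.439]. RSS = √1.155908 = 1.075.

nominal=44.340 wc=[40.964,47.439] rss=1.075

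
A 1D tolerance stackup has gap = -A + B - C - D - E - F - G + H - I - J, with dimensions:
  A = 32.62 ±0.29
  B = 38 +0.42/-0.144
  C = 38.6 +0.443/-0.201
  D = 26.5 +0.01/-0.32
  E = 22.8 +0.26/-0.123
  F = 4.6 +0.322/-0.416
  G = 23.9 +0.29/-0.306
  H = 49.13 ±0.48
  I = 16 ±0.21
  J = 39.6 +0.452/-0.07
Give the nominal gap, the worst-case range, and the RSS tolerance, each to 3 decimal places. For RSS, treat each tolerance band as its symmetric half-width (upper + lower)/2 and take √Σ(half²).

Stack each dimension's contribution:
  -A: nom -32.620 → Σnom=-32.620; wc +0.290/-0.290 → slack +0.290/-0.290; half-tol=0.290, Σhalf²=0.084100
  +B: nom +38.000 → Σnom=5.380; wc +0.420/-0.144 → slack +0.710/-0.434; half-tol=0.282, Σhalf²=0.163624
  -C: nom -38.600 → Σnom=-33.220; wc +0.201/-0.443 → slack +0.911/-0.877; half-tol=0.322, Σhalf²=0.267308
  -D: nom -26.500 → Σnom=-59.720; wc +0.320/-0.010 → slack +1.231/-0.887; half-tol=0.165, Σhalf²=0.294533
  -E: nom -22.800 → Σnom=-82.520; wc +0.123/-0.260 → slack +1.354/-1.147; half-tol=0.192, Σhalf²=0.331205
  -F: nom -4.600 → Σnom=-87.120; wc +0.416/-0.322 → slack +1.770/-1.469; half-tol=0.369, Σhalf²=0.467366
  -G: nom -23.900 → Σnom=-111.020; wc +0.306/-0.290 → slack +2.076/-1.759; half-tol=0.298, Σhalf²=0.556170
  +H: nom +49.130 → Σnom=-61.890; wc +0.480/-0.480 → slack +2.556/-2.239; half-tol=0.480, Σhalf²=0.786570
  -I: nom -16.000 → Σnom=-77.890; wc +0.210/-0.210 → slack +2.766/-2.449; half-tol=0.210, Σhalf²=0.830670
  -J: nom -39.600 → Σnom=-117.490; wc +0.070/-0.452 → slack +2.836/-2.901; half-tol=0.261, Σhalf²=0.898791
Nominal = -117.490. Worst-case = [-117.490 - 2.901, -117.490 + 2.836] = [-120.391, -114.654]. RSS = √0.898791 = 0.948.

nominal=-117.490 wc=[-120.391,-114.654] rss=0.948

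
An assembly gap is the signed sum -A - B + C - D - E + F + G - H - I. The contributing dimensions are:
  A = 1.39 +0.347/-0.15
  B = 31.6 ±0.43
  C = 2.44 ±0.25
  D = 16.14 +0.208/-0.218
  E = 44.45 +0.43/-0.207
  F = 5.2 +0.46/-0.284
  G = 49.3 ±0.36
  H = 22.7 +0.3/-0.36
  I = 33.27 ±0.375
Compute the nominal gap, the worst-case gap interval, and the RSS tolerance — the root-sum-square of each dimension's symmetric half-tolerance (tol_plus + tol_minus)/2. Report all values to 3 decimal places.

Stack each dimension's contribution:
  -A: nom -1.390 → Σnom=-1.390; wc +0.150/-0.347 → slack +0.150/-0.347; half-tol=0.248, Σhalf²=0.061752
  -B: nom -31.600 → Σnom=-32.990; wc +0.430/-0.430 → slack +0.580/-0.777; half-tol=0.430, Σhalf²=0.246652
  +C: nom +2.440 → Σnom=-30.550; wc +0.250/-0.250 → slack +0.830/-1.027; half-tol=0.250, Σhalf²=0.309152
  -D: nom -16.140 → Σnom=-46.690; wc +0.218/-0.208 → slack +1.048/-1.235; half-tol=0.213, Σhalf²=0.354521
  -E: nom -44.450 → Σnom=-91.140; wc +0.207/-0.430 → slack +1.255/-1.665; half-tol=0.319, Σhalf²=0.455964
  +F: nom +5.200 → Σnom=-85.940; wc +0.460/-0.284 → slack +1.715/-1.949; half-tol=0.372, Σhalf²=0.594348
  +G: nom +49.300 → Σnom=-36.640; wc +0.360/-0.360 → slack +2.075/-2.309; half-tol=0.360, Σhalf²=0.723947
  -H: nom -22.700 → Σnom=-59.340; wc +0.360/-0.300 → slack +2.435/-2.609; half-tol=0.330, Σhalf²=0.832847
  -I: nom -33.270 → Σnom=-92.610; wc +0.375/-0.375 → slack +2.810/-2.984; half-tol=0.375, Σhalf²=0.973472
Nominal = -92.610. Worst-case = [-92.610 - 2.984, -92.610 + 2.810] = [-95.594, -89.800]. RSS = √0.973472 = 0.987.

nominal=-92.610 wc=[-95.594,-89.800] rss=0.987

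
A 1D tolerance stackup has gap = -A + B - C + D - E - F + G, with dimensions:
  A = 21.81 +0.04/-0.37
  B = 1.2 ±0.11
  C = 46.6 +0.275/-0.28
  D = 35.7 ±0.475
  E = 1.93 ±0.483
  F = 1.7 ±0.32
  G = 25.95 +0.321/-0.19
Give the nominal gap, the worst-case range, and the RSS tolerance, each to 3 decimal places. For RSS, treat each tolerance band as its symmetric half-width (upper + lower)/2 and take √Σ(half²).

Stack each dimension's contribution:
  -A: nom -21.810 → Σnom=-21.810; wc +0.370/-0.040 → slack +0.370/-0.040; half-tol=0.205, Σhalf²=0.042025
  +B: nom +1.200 → Σnom=-20.610; wc +0.110/-0.110 → slack +0.480/-0.150; half-tol=0.110, Σhalf²=0.054125
  -C: nom -46.600 → Σnom=-67.210; wc +0.280/-0.275 → slack +0.760/-0.425; half-tol=0.278, Σhalf²=0.131131
  +D: nom +35.700 → Σnom=-31.510; wc +0.475/-0.475 → slack +1.235/-0.900; half-tol=0.475, Σhalf²=0.356756
  -E: nom -1.930 → Σnom=-33.440; wc +0.483/-0.483 → slack +1.718/-1.383; half-tol=0.483, Σhalf²=0.590045
  -F: nom -1.700 → Σnom=-35.140; wc +0.320/-0.320 → slack +2.038/-1.703; half-tol=0.320, Σhalf²=0.692445
  +G: nom +25.950 → Σnom=-9.190; wc +0.321/-0.190 → slack +2.359/-1.893; half-tol=0.256, Σhalf²=0.757726
Nominal = -9.190. Worst-case = [-9.190 - 1.893, -9.190 + 2.359] = [-11.083, -6.831]. RSS = √0.757726 = 0.870.

nominal=-9.190 wc=[-11.083,-6.831] rss=0.870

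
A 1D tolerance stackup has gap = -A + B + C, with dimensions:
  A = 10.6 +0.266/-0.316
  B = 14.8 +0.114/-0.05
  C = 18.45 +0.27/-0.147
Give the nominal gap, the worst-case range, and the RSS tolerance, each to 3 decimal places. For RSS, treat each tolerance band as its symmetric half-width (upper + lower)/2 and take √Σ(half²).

nominal=22.650 wc=[22.187,23.350] rss=0.367

Stack each dimension's contribution:
  -A: nom -10.600 → Σnom=-10.600; wc +0.316/-0.266 → slack +0.316/-0.266; half-tol=0.291, Σhalf²=0.084681
  +B: nom +14.800 → Σnom=4.200; wc +0.114/-0.050 → slack +0.430/-0.316; half-tol=0.082, Σhalf²=0.091405
  +C: nom +18.450 → Σnom=22.650; wc +0.270/-0.147 → slack +0.700/-0.463; half-tol=0.209, Σhalf²=0.134877
Nominal = 22.650. Worst-case = [22.650 - 0.463, 22.650 + 0.700] = [22.187, 23.350]. RSS = √0.134877 = 0.367.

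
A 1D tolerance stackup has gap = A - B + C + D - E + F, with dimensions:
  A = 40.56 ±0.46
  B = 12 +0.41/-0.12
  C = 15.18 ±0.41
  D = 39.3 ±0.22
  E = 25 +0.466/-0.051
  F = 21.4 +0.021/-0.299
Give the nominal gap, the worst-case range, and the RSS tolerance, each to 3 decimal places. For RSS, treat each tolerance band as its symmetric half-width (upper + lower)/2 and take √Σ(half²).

nominal=79.440 wc=[77.175,80.722] rss=0.769

Stack each dimension's contribution:
  +A: nom +40.560 → Σnom=40.560; wc +0.460/-0.460 → slack +0.460/-0.460; half-tol=0.460, Σhalf²=0.211600
  -B: nom -12.000 → Σnom=28.560; wc +0.120/-0.410 → slack +0.580/-0.870; half-tol=0.265, Σhalf²=0.281825
  +C: nom +15.180 → Σnom=43.740; wc +0.410/-0.410 → slack +0.990/-1.280; half-tol=0.410, Σhalf²=0.449925
  +D: nom +39.300 → Σnom=83.040; wc +0.220/-0.220 → slack +1.210/-1.500; half-tol=0.220, Σhalf²=0.498325
  -E: nom -25.000 → Σnom=58.040; wc +0.051/-0.466 → slack +1.261/-1.966; half-tol=0.259, Σhalf²=0.565147
  +F: nom +21.400 → Σnom=79.440; wc +0.021/-0.299 → slack +1.282/-2.265; half-tol=0.160, Σhalf²=0.590747
Nominal = 79.440. Worst-case = [79.440 - 2.265, 79.440 + 1.282] = [77.175, 80.722]. RSS = √0.590747 = 0.769.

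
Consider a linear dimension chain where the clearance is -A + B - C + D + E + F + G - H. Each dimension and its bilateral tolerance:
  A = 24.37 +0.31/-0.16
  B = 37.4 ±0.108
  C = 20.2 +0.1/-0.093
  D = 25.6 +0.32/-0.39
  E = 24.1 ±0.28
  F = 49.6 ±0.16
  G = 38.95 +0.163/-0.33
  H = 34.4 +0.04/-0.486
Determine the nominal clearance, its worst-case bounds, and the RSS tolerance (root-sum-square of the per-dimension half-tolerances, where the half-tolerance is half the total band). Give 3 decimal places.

Stack each dimension's contribution:
  -A: nom -24.370 → Σnom=-24.370; wc +0.160/-0.310 → slack +0.160/-0.310; half-tol=0.235, Σhalf²=0.055225
  +B: nom +37.400 → Σnom=13.030; wc +0.108/-0.108 → slack +0.268/-0.418; half-tol=0.108, Σhalf²=0.066889
  -C: nom -20.200 → Σnom=-7.170; wc +0.093/-0.100 → slack +0.361/-0.518; half-tol=0.097, Σhalf²=0.076201
  +D: nom +25.600 → Σnom=18.430; wc +0.320/-0.390 → slack +0.681/-0.908; half-tol=0.355, Σhalf²=0.202226
  +E: nom +24.100 → Σnom=42.530; wc +0.280/-0.280 → slack +0.961/-1.188; half-tol=0.280, Σhalf²=0.280626
  +F: nom +49.600 → Σnom=92.130; wc +0.160/-0.160 → slack +1.121/-1.348; half-tol=0.160, Σhalf²=0.306226
  +G: nom +38.950 → Σnom=131.080; wc +0.163/-0.330 → slack +1.284/-1.678; half-tol=0.246, Σhalf²=0.366989
  -H: nom -34.400 → Σnom=96.680; wc +0.486/-0.040 → slack +1.770/-1.718; half-tol=0.263, Σhalf²=0.436158
Nominal = 96.680. Worst-case = [96.680 - 1.718, 96.680 + 1.770] = [94.962, 98.450]. RSS = √0.436158 = 0.660.

nominal=96.680 wc=[94.962,98.450] rss=0.660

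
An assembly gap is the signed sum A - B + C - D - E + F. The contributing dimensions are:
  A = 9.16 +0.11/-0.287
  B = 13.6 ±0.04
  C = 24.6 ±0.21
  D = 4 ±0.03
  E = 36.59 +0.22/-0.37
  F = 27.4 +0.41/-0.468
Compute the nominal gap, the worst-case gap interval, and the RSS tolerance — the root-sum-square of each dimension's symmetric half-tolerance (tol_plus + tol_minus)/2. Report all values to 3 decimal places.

Stack each dimension's contribution:
  +A: nom +9.160 → Σnom=9.160; wc +0.110/-0.287 → slack +0.110/-0.287; half-tol=0.198, Σhalf²=0.039402
  -B: nom -13.600 → Σnom=-4.440; wc +0.040/-0.040 → slack +0.150/-0.327; half-tol=0.040, Σhalf²=0.041002
  +C: nom +24.600 → Σnom=20.160; wc +0.210/-0.210 → slack +0.360/-0.537; half-tol=0.210, Σhalf²=0.085102
  -D: nom -4.000 → Σnom=16.160; wc +0.030/-0.030 → slack +0.390/-0.567; half-tol=0.030, Σhalf²=0.086002
  -E: nom -36.590 → Σnom=-20.430; wc +0.370/-0.220 → slack +0.760/-0.787; half-tol=0.295, Σhalf²=0.173027
  +F: nom +27.400 → Σnom=6.970; wc +0.410/-0.468 → slack +1.170/-1.255; half-tol=0.439, Σhalf²=0.365748
Nominal = 6.970. Worst-case = [6.970 - 1.255, 6.970 + 1.170] = [5.715, 8.140]. RSS = √0.365748 = 0.605.

nominal=6.970 wc=[5.715,8.140] rss=0.605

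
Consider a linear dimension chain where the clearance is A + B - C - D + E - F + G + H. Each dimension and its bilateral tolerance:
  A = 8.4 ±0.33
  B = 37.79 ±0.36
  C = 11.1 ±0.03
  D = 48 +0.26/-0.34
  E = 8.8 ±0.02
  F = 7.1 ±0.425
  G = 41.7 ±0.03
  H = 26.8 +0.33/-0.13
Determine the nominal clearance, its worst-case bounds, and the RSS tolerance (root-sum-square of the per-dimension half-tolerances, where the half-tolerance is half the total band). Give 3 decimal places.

Stack each dimension's contribution:
  +A: nom +8.400 → Σnom=8.400; wc +0.330/-0.330 → slack +0.330/-0.330; half-tol=0.330, Σhalf²=0.108900
  +B: nom +37.790 → Σnom=46.190; wc +0.360/-0.360 → slack +0.690/-0.690; half-tol=0.360, Σhalf²=0.238500
  -C: nom -11.100 → Σnom=35.090; wc +0.030/-0.030 → slack +0.720/-0.720; half-tol=0.030, Σhalf²=0.239400
  -D: nom -48.000 → Σnom=-12.910; wc +0.340/-0.260 → slack +1.060/-0.980; half-tol=0.300, Σhalf²=0.329400
  +E: nom +8.800 → Σnom=-4.110; wc +0.020/-0.020 → slack +1.080/-1.000; half-tol=0.020, Σhalf²=0.329800
  -F: nom -7.100 → Σnom=-11.210; wc +0.425/-0.425 → slack +1.505/-1.425; half-tol=0.425, Σhalf²=0.510425
  +G: nom +41.700 → Σnom=30.490; wc +0.030/-0.030 → slack +1.535/-1.455; half-tol=0.030, Σhalf²=0.511325
  +H: nom +26.800 → Σnom=57.290; wc +0.330/-0.130 → slack +1.865/-1.585; half-tol=0.230, Σhalf²=0.564225
Nominal = 57.290. Worst-case = [57.290 - 1.585, 57.290 + 1.865] = [55.705, 59.155]. RSS = √0.564225 = 0.751.

nominal=57.290 wc=[55.705,59.155] rss=0.751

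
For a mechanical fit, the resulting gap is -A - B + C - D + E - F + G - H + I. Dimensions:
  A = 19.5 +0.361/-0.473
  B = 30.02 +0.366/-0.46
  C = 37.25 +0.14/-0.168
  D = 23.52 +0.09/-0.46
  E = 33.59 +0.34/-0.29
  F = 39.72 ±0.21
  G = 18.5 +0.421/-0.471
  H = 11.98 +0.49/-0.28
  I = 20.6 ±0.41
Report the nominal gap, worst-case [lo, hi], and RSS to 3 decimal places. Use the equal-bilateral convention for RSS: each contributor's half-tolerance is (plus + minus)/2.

Stack each dimension's contribution:
  -A: nom -19.500 → Σnom=-19.500; wc +0.473/-0.361 → slack +0.473/-0.361; half-tol=0.417, Σhalf²=0.173889
  -B: nom -30.020 → Σnom=-49.520; wc +0.460/-0.366 → slack +0.933/-0.727; half-tol=0.413, Σhalf²=0.344458
  +C: nom +37.250 → Σnom=-12.270; wc +0.140/-0.168 → slack +1.073/-0.895; half-tol=0.154, Σhalf²=0.368174
  -D: nom -23.520 → Σnom=-35.790; wc +0.460/-0.090 → slack +1.533/-0.985; half-tol=0.275, Σhalf²=0.443799
  +E: nom +33.590 → Σnom=-2.200; wc +0.340/-0.290 → slack +1.873/-1.275; half-tol=0.315, Σhalf²=0.543024
  -F: nom -39.720 → Σnom=-41.920; wc +0.210/-0.210 → slack +2.083/-1.485; half-tol=0.210, Σhalf²=0.587124
  +G: nom +18.500 → Σnom=-23.420; wc +0.421/-0.471 → slack +2.504/-1.956; half-tol=0.446, Σhalf²=0.786040
  -H: nom -11.980 → Σnom=-35.400; wc +0.280/-0.490 → slack +2.784/-2.446; half-tol=0.385, Σhalf²=0.934265
  +I: nom +20.600 → Σnom=-14.800; wc +0.410/-0.410 → slack +3.194/-2.856; half-tol=0.410, Σhalf²=1.102365
Nominal = -14.800. Worst-case = [-14.800 - 2.856, -14.800 + 3.194] = [-17.656, -11.606]. RSS = √1.102365 = 1.050.

nominal=-14.800 wc=[-17.656,-11.606] rss=1.050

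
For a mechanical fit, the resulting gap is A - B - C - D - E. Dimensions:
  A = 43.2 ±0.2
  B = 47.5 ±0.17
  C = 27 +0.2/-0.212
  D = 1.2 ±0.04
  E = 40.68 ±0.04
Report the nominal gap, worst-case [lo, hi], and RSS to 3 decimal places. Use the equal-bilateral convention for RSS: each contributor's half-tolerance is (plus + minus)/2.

nominal=-73.180 wc=[-73.830,-72.518] rss=0.338

Stack each dimension's contribution:
  +A: nom +43.200 → Σnom=43.200; wc +0.200/-0.200 → slack +0.200/-0.200; half-tol=0.200, Σhalf²=0.040000
  -B: nom -47.500 → Σnom=-4.300; wc +0.170/-0.170 → slack +0.370/-0.370; half-tol=0.170, Σhalf²=0.068900
  -C: nom -27.000 → Σnom=-31.300; wc +0.212/-0.200 → slack +0.582/-0.570; half-tol=0.206, Σhalf²=0.111336
  -D: nom -1.200 → Σnom=-32.500; wc +0.040/-0.040 → slack +0.622/-0.610; half-tol=0.040, Σhalf²=0.112936
  -E: nom -40.680 → Σnom=-73.180; wc +0.040/-0.040 → slack +0.662/-0.650; half-tol=0.040, Σhalf²=0.114536
Nominal = -73.180. Worst-case = [-73.180 - 0.650, -73.180 + 0.662] = [-73.830, -72.518]. RSS = √0.114536 = 0.338.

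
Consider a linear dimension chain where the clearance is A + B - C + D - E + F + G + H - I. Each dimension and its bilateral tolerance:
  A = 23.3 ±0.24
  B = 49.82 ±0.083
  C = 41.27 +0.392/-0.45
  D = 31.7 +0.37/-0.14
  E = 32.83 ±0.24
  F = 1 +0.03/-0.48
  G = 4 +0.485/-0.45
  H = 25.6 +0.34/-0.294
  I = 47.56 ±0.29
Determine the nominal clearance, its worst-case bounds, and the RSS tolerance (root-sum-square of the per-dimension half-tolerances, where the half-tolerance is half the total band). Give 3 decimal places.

nominal=13.760 wc=[11.151,16.288] rss=0.912

Stack each dimension's contribution:
  +A: nom +23.300 → Σnom=23.300; wc +0.240/-0.240 → slack +0.240/-0.240; half-tol=0.240, Σhalf²=0.057600
  +B: nom +49.820 → Σnom=73.120; wc +0.083/-0.083 → slack +0.323/-0.323; half-tol=0.083, Σhalf²=0.064489
  -C: nom -41.270 → Σnom=31.850; wc +0.450/-0.392 → slack +0.773/-0.715; half-tol=0.421, Σhalf²=0.241730
  +D: nom +31.700 → Σnom=63.550; wc +0.370/-0.140 → slack +1.143/-0.855; half-tol=0.255, Σhalf²=0.306755
  -E: nom -32.830 → Σnom=30.720; wc +0.240/-0.240 → slack +1.383/-1.095; half-tol=0.240, Σhalf²=0.364355
  +F: nom +1.000 → Σnom=31.720; wc +0.030/-0.480 → slack +1.413/-1.575; half-tol=0.255, Σhalf²=0.429380
  +G: nom +4.000 → Σnom=35.720; wc +0.485/-0.450 → slack +1.898/-2.025; half-tol=0.468, Σhalf²=0.647936
  +H: nom +25.600 → Σnom=61.320; wc +0.340/-0.294 → slack +2.238/-2.319; half-tol=0.317, Σhalf²=0.748425
  -I: nom -47.560 → Σnom=13.760; wc +0.290/-0.290 → slack +2.528/-2.609; half-tol=0.290, Σhalf²=0.832525
Nominal = 13.760. Worst-case = [13.760 - 2.609, 13.760 + 2.528] = [11.151, 16.288]. RSS = √0.832525 = 0.912.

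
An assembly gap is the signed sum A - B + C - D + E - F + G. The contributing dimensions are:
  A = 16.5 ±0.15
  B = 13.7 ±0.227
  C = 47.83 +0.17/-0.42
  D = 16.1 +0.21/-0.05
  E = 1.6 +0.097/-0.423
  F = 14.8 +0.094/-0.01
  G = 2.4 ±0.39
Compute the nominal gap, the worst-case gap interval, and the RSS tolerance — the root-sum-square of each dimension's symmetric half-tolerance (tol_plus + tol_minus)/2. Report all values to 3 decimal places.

Stack each dimension's contribution:
  +A: nom +16.500 → Σnom=16.500; wc +0.150/-0.150 → slack +0.150/-0.150; half-tol=0.150, Σhalf²=0.022500
  -B: nom -13.700 → Σnom=2.800; wc +0.227/-0.227 → slack +0.377/-0.377; half-tol=0.227, Σhalf²=0.074029
  +C: nom +47.830 → Σnom=50.630; wc +0.170/-0.420 → slack +0.547/-0.797; half-tol=0.295, Σhalf²=0.161054
  -D: nom -16.100 → Σnom=34.530; wc +0.050/-0.210 → slack +0.597/-1.007; half-tol=0.130, Σhalf²=0.177954
  +E: nom +1.600 → Σnom=36.130; wc +0.097/-0.423 → slack +0.694/-1.430; half-tol=0.260, Σhalf²=0.245554
  -F: nom -14.800 → Σnom=21.330; wc +0.010/-0.094 → slack +0.704/-1.524; half-tol=0.052, Σhalf²=0.248258
  +G: nom +2.400 → Σnom=23.730; wc +0.390/-0.390 → slack +1.094/-1.914; half-tol=0.390, Σhalf²=0.400358
Nominal = 23.730. Worst-case = [23.730 - 1.914, 23.730 + 1.094] = [21.816, 24.824]. RSS = √0.400358 = 0.633.

nominal=23.730 wc=[21.816,24.824] rss=0.633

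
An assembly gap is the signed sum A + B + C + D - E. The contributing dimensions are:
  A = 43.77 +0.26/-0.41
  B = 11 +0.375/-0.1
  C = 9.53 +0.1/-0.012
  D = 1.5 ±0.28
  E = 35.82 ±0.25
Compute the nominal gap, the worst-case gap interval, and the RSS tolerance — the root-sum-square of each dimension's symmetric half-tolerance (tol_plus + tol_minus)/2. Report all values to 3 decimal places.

Stack each dimension's contribution:
  +A: nom +43.770 → Σnom=43.770; wc +0.260/-0.410 → slack +0.260/-0.410; half-tol=0.335, Σhalf²=0.112225
  +B: nom +11.000 → Σnom=54.770; wc +0.375/-0.100 → slack +0.635/-0.510; half-tol=0.237, Σhalf²=0.168631
  +C: nom +9.530 → Σnom=64.300; wc +0.100/-0.012 → slack +0.735/-0.522; half-tol=0.056, Σhalf²=0.171767
  +D: nom +1.500 → Σnom=65.800; wc +0.280/-0.280 → slack +1.015/-0.802; half-tol=0.280, Σhalf²=0.250167
  -E: nom -35.820 → Σnom=29.980; wc +0.250/-0.250 → slack +1.265/-1.052; half-tol=0.250, Σhalf²=0.312667
Nominal = 29.980. Worst-case = [29.980 - 1.052, 29.980 + 1.265] = [28.928, 31.245]. RSS = √0.312667 = 0.559.

nominal=29.980 wc=[28.928,31.245] rss=0.559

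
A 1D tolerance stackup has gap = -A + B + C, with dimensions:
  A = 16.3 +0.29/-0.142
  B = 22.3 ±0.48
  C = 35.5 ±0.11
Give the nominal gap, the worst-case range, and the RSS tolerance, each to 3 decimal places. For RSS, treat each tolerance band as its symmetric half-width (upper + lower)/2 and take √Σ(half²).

nominal=41.500 wc=[40.620,42.232] rss=0.538

Stack each dimension's contribution:
  -A: nom -16.300 → Σnom=-16.300; wc +0.142/-0.290 → slack +0.142/-0.290; half-tol=0.216, Σhalf²=0.046656
  +B: nom +22.300 → Σnom=6.000; wc +0.480/-0.480 → slack +0.622/-0.770; half-tol=0.480, Σhalf²=0.277056
  +C: nom +35.500 → Σnom=41.500; wc +0.110/-0.110 → slack +0.732/-0.880; half-tol=0.110, Σhalf²=0.289156
Nominal = 41.500. Worst-case = [41.500 - 0.880, 41.500 + 0.732] = [40.620, 42.232]. RSS = √0.289156 = 0.538.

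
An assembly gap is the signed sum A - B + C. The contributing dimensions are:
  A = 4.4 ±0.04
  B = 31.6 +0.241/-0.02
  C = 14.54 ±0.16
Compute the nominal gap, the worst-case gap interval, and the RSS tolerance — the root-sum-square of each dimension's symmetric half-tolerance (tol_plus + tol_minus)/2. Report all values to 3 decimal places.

Stack each dimension's contribution:
  +A: nom +4.400 → Σnom=4.400; wc +0.040/-0.040 → slack +0.040/-0.040; half-tol=0.040, Σhalf²=0.001600
  -B: nom -31.600 → Σnom=-27.200; wc +0.020/-0.241 → slack +0.060/-0.281; half-tol=0.131, Σhalf²=0.018630
  +C: nom +14.540 → Σnom=-12.660; wc +0.160/-0.160 → slack +0.220/-0.441; half-tol=0.160, Σhalf²=0.044230
Nominal = -12.660. Worst-case = [-12.660 - 0.441, -12.660 + 0.220] = [-13.101, -12.440]. RSS = √0.044230 = 0.210.

nominal=-12.660 wc=[-13.101,-12.440] rss=0.210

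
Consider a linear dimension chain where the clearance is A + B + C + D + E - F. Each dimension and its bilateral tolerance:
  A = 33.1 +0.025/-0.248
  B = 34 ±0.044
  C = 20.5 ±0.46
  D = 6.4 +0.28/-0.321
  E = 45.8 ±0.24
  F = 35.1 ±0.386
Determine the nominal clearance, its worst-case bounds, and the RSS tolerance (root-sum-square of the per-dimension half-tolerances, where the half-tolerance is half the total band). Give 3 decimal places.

nominal=104.700 wc=[103.001,106.135] rss=0.727

Stack each dimension's contribution:
  +A: nom +33.100 → Σnom=33.100; wc +0.025/-0.248 → slack +0.025/-0.248; half-tol=0.137, Σhalf²=0.018632
  +B: nom +34.000 → Σnom=67.100; wc +0.044/-0.044 → slack +0.069/-0.292; half-tol=0.044, Σhalf²=0.020568
  +C: nom +20.500 → Σnom=87.600; wc +0.460/-0.460 → slack +0.529/-0.752; half-tol=0.460, Σhalf²=0.232168
  +D: nom +6.400 → Σnom=94.000; wc +0.280/-0.321 → slack +0.809/-1.073; half-tol=0.300, Σhalf²=0.322469
  +E: nom +45.800 → Σnom=139.800; wc +0.240/-0.240 → slack +1.049/-1.313; half-tol=0.240, Σhalf²=0.380069
  -F: nom -35.100 → Σnom=104.700; wc +0.386/-0.386 → slack +1.435/-1.699; half-tol=0.386, Σhalf²=0.529065
Nominal = 104.700. Worst-case = [104.700 - 1.699, 104.700 + 1.435] = [103.001, 106.135]. RSS = √0.529065 = 0.727.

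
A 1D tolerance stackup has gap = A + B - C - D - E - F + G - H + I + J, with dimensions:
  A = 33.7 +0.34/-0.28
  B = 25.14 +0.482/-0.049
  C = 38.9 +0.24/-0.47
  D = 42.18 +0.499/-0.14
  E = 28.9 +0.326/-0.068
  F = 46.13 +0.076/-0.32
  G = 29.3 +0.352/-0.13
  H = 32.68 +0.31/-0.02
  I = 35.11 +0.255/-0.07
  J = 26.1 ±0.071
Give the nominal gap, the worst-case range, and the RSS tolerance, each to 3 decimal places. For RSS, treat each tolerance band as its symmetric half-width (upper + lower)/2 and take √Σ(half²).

Stack each dimension's contribution:
  +A: nom +33.700 → Σnom=33.700; wc +0.340/-0.280 → slack +0.340/-0.280; half-tol=0.310, Σhalf²=0.096100
  +B: nom +25.140 → Σnom=58.840; wc +0.482/-0.049 → slack +0.822/-0.329; half-tol=0.266, Σhalf²=0.166590
  -C: nom -38.900 → Σnom=19.940; wc +0.470/-0.240 → slack +1.292/-0.569; half-tol=0.355, Σhalf²=0.292615
  -D: nom -42.180 → Σnom=-22.240; wc +0.140/-0.499 → slack +1.432/-1.068; half-tol=0.320, Σhalf²=0.394696
  -E: nom -28.900 → Σnom=-51.140; wc +0.068/-0.326 → slack +1.500/-1.394; half-tol=0.197, Σhalf²=0.433505
  -F: nom -46.130 → Σnom=-97.270; wc +0.320/-0.076 → slack +1.820/-1.470; half-tol=0.198, Σhalf²=0.472709
  +G: nom +29.300 → Σnom=-67.970; wc +0.352/-0.130 → slack +2.172/-1.600; half-tol=0.241, Σhalf²=0.530790
  -H: nom -32.680 → Σnom=-100.650; wc +0.020/-0.310 → slack +2.192/-1.910; half-tol=0.165, Σhalf²=0.558015
  +I: nom +35.110 → Σnom=-65.540; wc +0.255/-0.070 → slack +2.447/-1.980; half-tol=0.163, Σhalf²=0.584421
  +J: nom +26.100 → Σnom=-39.440; wc +0.071/-0.071 → slack +2.518/-2.051; half-tol=0.071, Σhalf²=0.589462
Nominal = -39.440. Worst-case = [-39.440 - 2.051, -39.440 + 2.518] = [-41.491, -36.922]. RSS = √0.589462 = 0.768.

nominal=-39.440 wc=[-41.491,-36.922] rss=0.768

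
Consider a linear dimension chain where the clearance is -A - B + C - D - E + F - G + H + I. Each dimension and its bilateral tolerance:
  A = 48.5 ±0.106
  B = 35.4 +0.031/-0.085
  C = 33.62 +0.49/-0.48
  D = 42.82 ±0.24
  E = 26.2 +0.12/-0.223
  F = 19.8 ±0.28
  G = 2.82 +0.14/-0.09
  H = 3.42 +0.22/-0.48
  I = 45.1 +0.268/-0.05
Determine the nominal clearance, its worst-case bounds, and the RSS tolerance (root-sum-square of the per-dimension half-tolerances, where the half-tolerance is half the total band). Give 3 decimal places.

Stack each dimension's contribution:
  -A: nom -48.500 → Σnom=-48.500; wc +0.106/-0.106 → slack +0.106/-0.106; half-tol=0.106, Σhalf²=0.011236
  -B: nom -35.400 → Σnom=-83.900; wc +0.085/-0.031 → slack +0.191/-0.137; half-tol=0.058, Σhalf²=0.014600
  +C: nom +33.620 → Σnom=-50.280; wc +0.490/-0.480 → slack +0.681/-0.617; half-tol=0.485, Σhalf²=0.249825
  -D: nom -42.820 → Σnom=-93.100; wc +0.240/-0.240 → slack +0.921/-0.857; half-tol=0.240, Σhalf²=0.307425
  -E: nom -26.200 → Σnom=-119.300; wc +0.223/-0.120 → slack +1.144/-0.977; half-tol=0.171, Σhalf²=0.336837
  +F: nom +19.800 → Σnom=-99.500; wc +0.280/-0.280 → slack +1.424/-1.257; half-tol=0.280, Σhalf²=0.415237
  -G: nom -2.820 → Σnom=-102.320; wc +0.090/-0.140 → slack +1.514/-1.397; half-tol=0.115, Σhalf²=0.428462
  +H: nom +3.420 → Σnom=-98.900; wc +0.220/-0.480 → slack +1.734/-1.877; half-tol=0.350, Σhalf²=0.550962
  +I: nom +45.100 → Σnom=-53.800; wc +0.268/-0.050 → slack +2.002/-1.927; half-tol=0.159, Σhalf²=0.576243
Nominal = -53.800. Worst-case = [-53.800 - 1.927, -53.800 + 2.002] = [-55.727, -51.798]. RSS = √0.576243 = 0.759.

nominal=-53.800 wc=[-55.727,-51.798] rss=0.759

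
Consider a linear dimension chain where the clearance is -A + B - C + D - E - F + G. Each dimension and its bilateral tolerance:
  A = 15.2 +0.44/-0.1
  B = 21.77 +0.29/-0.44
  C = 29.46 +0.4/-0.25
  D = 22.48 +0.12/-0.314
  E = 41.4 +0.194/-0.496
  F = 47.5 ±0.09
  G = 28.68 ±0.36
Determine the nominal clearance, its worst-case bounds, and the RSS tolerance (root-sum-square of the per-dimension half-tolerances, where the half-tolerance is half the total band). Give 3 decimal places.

Stack each dimension's contribution:
  -A: nom -15.200 → Σnom=-15.200; wc +0.100/-0.440 → slack +0.100/-0.440; half-tol=0.270, Σhalf²=0.072900
  +B: nom +21.770 → Σnom=6.570; wc +0.290/-0.440 → slack +0.390/-0.880; half-tol=0.365, Σhalf²=0.206125
  -C: nom -29.460 → Σnom=-22.890; wc +0.250/-0.400 → slack +0.640/-1.280; half-tol=0.325, Σhalf²=0.311750
  +D: nom +22.480 → Σnom=-0.410; wc +0.120/-0.314 → slack +0.760/-1.594; half-tol=0.217, Σhalf²=0.358839
  -E: nom -41.400 → Σnom=-41.810; wc +0.496/-0.194 → slack +1.256/-1.788; half-tol=0.345, Σhalf²=0.477864
  -F: nom -47.500 → Σnom=-89.310; wc +0.090/-0.090 → slack +1.346/-1.878; half-tol=0.090, Σhalf²=0.485964
  +G: nom +28.680 → Σnom=-60.630; wc +0.360/-0.360 → slack +1.706/-2.238; half-tol=0.360, Σhalf²=0.615564
Nominal = -60.630. Worst-case = [-60.630 - 2.238, -60.630 + 1.706] = [-62.868, -58.924]. RSS = √0.615564 = 0.785.

nominal=-60.630 wc=[-62.868,-58.924] rss=0.785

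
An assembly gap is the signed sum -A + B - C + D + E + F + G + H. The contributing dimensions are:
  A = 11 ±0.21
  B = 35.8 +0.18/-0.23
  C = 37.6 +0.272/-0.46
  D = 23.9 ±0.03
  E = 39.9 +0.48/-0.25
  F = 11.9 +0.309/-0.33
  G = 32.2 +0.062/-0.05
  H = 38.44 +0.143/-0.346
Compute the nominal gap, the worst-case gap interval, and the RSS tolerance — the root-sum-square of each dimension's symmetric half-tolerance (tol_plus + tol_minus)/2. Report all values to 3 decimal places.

Stack each dimension's contribution:
  -A: nom -11.000 → Σnom=-11.000; wc +0.210/-0.210 → slack +0.210/-0.210; half-tol=0.210, Σhalf²=0.044100
  +B: nom +35.800 → Σnom=24.800; wc +0.180/-0.230 → slack +0.390/-0.440; half-tol=0.205, Σhalf²=0.086125
  -C: nom -37.600 → Σnom=-12.800; wc +0.460/-0.272 → slack +0.850/-0.712; half-tol=0.366, Σhalf²=0.220081
  +D: nom +23.900 → Σnom=11.100; wc +0.030/-0.030 → slack +0.880/-0.742; half-tol=0.030, Σhalf²=0.220981
  +E: nom +39.900 → Σnom=51.000; wc +0.480/-0.250 → slack +1.360/-0.992; half-tol=0.365, Σhalf²=0.354206
  +F: nom +11.900 → Σnom=62.900; wc +0.309/-0.330 → slack +1.669/-1.322; half-tol=0.320, Σhalf²=0.456286
  +G: nom +32.200 → Σnom=95.100; wc +0.062/-0.050 → slack +1.731/-1.372; half-tol=0.056, Σhalf²=0.459422
  +H: nom +38.440 → Σnom=133.540; wc +0.143/-0.346 → slack +1.874/-1.718; half-tol=0.244, Σhalf²=0.519203
Nominal = 133.540. Worst-case = [133.540 - 1.718, 133.540 + 1.874] = [131.822, 135.414]. RSS = √0.519203 = 0.721.

nominal=133.540 wc=[131.822,135.414] rss=0.721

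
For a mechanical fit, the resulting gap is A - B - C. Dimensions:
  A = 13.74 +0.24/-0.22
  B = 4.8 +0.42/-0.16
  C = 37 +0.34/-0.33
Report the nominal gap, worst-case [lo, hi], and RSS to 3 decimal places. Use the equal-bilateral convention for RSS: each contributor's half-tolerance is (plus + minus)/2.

Stack each dimension's contribution:
  +A: nom +13.740 → Σnom=13.740; wc +0.240/-0.220 → slack +0.240/-0.220; half-tol=0.230, Σhalf²=0.052900
  -B: nom -4.800 → Σnom=8.940; wc +0.160/-0.420 → slack +0.400/-0.640; half-tol=0.290, Σhalf²=0.137000
  -C: nom -37.000 → Σnom=-28.060; wc +0.330/-0.340 → slack +0.730/-0.980; half-tol=0.335, Σhalf²=0.249225
Nominal = -28.060. Worst-case = [-28.060 - 0.980, -28.060 + 0.730] = [-29.040, -27.330]. RSS = √0.249225 = 0.499.

nominal=-28.060 wc=[-29.040,-27.330] rss=0.499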